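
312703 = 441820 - 129117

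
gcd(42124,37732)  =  4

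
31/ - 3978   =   - 31/3978=-0.01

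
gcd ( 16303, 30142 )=7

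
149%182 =149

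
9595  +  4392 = 13987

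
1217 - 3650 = -2433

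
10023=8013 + 2010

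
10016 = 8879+1137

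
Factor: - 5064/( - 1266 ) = 2^2=4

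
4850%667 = 181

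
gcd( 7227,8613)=99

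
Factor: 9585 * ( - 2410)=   -  2^1*3^3 * 5^2*71^1 * 241^1=-23099850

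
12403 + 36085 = 48488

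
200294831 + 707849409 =908144240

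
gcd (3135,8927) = 1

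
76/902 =38/451 = 0.08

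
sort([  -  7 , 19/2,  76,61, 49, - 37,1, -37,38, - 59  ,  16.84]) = [  -  59,- 37,-37,-7,  1, 19/2,  16.84, 38,49,61 , 76]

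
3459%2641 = 818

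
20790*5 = 103950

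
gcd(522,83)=1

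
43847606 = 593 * 73942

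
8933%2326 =1955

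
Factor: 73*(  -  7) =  - 511 =-7^1*73^1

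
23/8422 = 23/8422 = 0.00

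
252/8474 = 126/4237 = 0.03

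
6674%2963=748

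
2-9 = -7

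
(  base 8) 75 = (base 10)61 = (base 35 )1q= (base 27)27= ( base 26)29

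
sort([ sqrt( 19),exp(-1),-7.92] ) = [  -  7.92,exp (-1),sqrt( 19 ) ] 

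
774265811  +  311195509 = 1085461320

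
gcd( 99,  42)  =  3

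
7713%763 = 83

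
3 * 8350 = 25050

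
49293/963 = 51 + 20/107 = 51.19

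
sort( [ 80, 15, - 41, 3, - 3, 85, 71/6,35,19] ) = [ - 41,-3,3, 71/6, 15, 19, 35, 80, 85]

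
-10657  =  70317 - 80974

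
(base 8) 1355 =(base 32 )ND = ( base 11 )621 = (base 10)749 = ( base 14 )3B7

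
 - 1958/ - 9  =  217 + 5/9 = 217.56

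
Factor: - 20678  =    -  2^1 * 7^2*211^1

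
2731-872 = 1859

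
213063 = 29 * 7347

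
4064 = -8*(  -  508) 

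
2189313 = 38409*57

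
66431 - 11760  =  54671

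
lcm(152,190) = 760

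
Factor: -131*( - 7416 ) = 2^3*3^2 * 103^1 * 131^1 = 971496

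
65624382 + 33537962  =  99162344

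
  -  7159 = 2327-9486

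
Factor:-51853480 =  - 2^3* 5^1*7^1*109^1*1699^1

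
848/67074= 424/33537 = 0.01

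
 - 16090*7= -112630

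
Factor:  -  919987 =-31^1 * 59^1 * 503^1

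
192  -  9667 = -9475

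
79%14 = 9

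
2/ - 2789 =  - 2/2789 = - 0.00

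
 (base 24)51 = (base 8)171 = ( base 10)121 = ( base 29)45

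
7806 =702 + 7104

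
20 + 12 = 32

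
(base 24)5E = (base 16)86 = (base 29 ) 4i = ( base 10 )134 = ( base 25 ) 59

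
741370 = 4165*178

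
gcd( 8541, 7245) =9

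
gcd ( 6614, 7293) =1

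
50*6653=332650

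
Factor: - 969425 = -5^2 *17^1 * 2281^1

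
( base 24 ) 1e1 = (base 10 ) 913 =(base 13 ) 553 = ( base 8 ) 1621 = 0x391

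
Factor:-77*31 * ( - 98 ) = 2^1*7^3*11^1*31^1 = 233926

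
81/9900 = 9/1100 =0.01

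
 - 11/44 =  - 1 + 3/4=- 0.25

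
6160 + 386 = 6546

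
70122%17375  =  622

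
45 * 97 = 4365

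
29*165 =4785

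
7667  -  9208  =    -  1541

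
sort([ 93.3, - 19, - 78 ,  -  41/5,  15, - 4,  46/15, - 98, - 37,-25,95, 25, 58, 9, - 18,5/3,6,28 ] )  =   [ - 98 , - 78, - 37, - 25, - 19,-18, - 41/5, - 4, 5/3,46/15  ,  6 , 9,15,25,28, 58, 93.3,95 ] 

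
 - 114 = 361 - 475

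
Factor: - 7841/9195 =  - 3^( - 1)*5^(-1)*613^( - 1)*7841^1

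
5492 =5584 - 92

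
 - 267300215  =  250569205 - 517869420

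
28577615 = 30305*943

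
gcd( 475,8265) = 95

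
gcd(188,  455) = 1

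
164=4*41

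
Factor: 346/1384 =1/4 =2^(-2 )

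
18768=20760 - 1992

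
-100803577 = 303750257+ - 404553834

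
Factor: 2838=2^1*3^1 * 11^1*43^1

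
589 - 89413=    - 88824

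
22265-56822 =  - 34557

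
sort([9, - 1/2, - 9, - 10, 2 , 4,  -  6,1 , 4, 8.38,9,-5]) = [ - 10, - 9, - 6, - 5, - 1/2,  1, 2,4, 4, 8.38, 9, 9]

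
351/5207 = 351/5207 = 0.07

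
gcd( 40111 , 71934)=1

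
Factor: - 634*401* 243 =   -  2^1*3^5*317^1*401^1 = - 61778862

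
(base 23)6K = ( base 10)158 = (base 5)1113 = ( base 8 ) 236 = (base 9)185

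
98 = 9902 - 9804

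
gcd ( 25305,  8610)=105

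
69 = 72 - 3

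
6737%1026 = 581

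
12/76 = 3/19= 0.16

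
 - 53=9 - 62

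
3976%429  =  115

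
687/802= 687/802 = 0.86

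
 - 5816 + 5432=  - 384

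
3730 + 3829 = 7559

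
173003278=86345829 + 86657449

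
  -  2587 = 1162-3749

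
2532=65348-62816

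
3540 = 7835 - 4295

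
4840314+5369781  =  10210095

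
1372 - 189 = 1183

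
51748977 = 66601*777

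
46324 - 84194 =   -  37870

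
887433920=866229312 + 21204608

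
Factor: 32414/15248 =16207/7624= 2^(-3) * 19^1*853^1 * 953^( - 1)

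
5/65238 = 5/65238=0.00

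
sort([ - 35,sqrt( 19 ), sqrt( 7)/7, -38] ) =[ - 38, - 35,sqrt( 7) /7, sqrt( 19)] 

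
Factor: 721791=3^4*7^1 * 19^1*67^1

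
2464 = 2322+142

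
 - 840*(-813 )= 682920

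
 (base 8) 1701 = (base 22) 1LF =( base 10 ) 961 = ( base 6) 4241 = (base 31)100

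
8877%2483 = 1428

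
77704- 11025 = 66679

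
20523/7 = 20523/7 = 2931.86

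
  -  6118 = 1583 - 7701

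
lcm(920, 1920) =44160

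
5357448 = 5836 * 918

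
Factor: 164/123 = 4/3 =2^2*3^(-1)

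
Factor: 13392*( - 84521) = - 2^4 * 3^3 * 31^1*84521^1=- 1131905232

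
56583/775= 56583/775 = 73.01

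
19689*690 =13585410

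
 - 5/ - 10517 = 5/10517=0.00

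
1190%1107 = 83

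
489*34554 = 16896906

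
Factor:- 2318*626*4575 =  - 2^2*3^1*5^2*19^1*61^2*313^1= - 6638636100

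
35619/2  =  35619/2 = 17809.50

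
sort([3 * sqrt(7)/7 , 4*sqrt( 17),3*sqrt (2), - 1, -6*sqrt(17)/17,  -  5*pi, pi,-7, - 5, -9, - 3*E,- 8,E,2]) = [ - 5 * pi, - 9, - 3*E, - 8, - 7, - 5,  -  6*sqrt(17)/17, - 1 , 3  *sqrt (7)/7,2,E, pi,3*sqrt(2), 4*sqrt( 17) ] 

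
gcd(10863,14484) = 3621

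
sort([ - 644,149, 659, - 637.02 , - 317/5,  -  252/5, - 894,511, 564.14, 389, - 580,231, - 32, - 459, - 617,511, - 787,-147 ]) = [ - 894 ,-787,  -  644, - 637.02, - 617, - 580, - 459, - 147,- 317/5, - 252/5, - 32, 149, 231,389,511, 511 , 564.14, 659]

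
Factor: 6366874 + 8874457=15241331 = 7^1*2177333^1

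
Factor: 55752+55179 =3^1*103^1*359^1 = 110931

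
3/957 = 1/319 = 0.00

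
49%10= 9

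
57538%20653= 16232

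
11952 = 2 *5976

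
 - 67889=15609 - 83498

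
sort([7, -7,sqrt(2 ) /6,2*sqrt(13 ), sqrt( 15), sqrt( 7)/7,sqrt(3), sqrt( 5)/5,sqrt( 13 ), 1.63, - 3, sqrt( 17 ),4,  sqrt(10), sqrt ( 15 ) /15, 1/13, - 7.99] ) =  [ -7.99, - 7, - 3,1/13, sqrt(2 ) /6, sqrt(15)/15,sqrt(7)/7, sqrt(5)/5,1.63,sqrt( 3 ),sqrt(10 ),sqrt(13),  sqrt( 15 ),4, sqrt( 17 ), 7 , 2*sqrt( 13 )] 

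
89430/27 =29810/9  =  3312.22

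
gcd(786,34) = 2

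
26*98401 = 2558426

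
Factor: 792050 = 2^1*5^2 * 7^1* 31^1*73^1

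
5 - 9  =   - 4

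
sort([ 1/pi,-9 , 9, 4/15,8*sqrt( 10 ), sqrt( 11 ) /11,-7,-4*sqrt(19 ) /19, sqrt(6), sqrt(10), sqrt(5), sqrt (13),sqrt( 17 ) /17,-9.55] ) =[-9.55, - 9, - 7,-4*sqrt ( 19) /19,  sqrt(17) /17, 4/15 , sqrt( 11 )/11, 1/pi,sqrt( 5),sqrt( 6 ), sqrt(10) , sqrt(13), 9,  8 * sqrt (10) ]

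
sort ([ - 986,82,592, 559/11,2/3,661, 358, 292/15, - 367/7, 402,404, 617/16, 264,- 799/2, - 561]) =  [ - 986, - 561, - 799/2, - 367/7, 2/3, 292/15,617/16,559/11, 82, 264,358,402,404,592,  661 ]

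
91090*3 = 273270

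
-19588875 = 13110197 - 32699072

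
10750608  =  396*27148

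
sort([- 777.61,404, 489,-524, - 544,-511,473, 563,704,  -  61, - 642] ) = [ - 777.61, - 642,-544, - 524,  -  511, - 61, 404 , 473,489,563,  704 ] 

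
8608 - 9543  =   - 935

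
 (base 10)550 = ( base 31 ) hn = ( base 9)671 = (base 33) GM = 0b1000100110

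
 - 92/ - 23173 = 92/23173 = 0.00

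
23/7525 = 23/7525 = 0.00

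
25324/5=25324/5 = 5064.80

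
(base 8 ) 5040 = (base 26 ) 3LI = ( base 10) 2592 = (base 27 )3f0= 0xA20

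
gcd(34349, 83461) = 7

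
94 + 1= 95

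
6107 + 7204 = 13311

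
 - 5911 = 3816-9727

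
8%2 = 0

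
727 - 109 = 618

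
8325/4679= 8325/4679 = 1.78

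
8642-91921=  -  83279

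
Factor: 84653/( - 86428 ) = -2^( - 2 )*17^(-1)*31^(-1 )*41^( - 1 )*84653^1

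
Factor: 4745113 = 1039^1 * 4567^1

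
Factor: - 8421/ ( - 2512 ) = 2^(  -  4)*3^1*7^1*157^( -1)*401^1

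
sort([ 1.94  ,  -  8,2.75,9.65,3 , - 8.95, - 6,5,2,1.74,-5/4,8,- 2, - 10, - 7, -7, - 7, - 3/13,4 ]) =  [  -  10,-8.95,  -  8, - 7, - 7, - 7, - 6,-2,-5/4, - 3/13, 1.74,1.94,2,2.75, 3,4,5,8 , 9.65]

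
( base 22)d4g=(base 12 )3850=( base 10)6396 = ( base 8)14374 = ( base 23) C22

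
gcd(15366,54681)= 3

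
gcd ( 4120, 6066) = 2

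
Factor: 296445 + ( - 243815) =52630 = 2^1*5^1*19^1*277^1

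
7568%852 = 752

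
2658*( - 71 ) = -188718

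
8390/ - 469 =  - 18 + 52/469 = -17.89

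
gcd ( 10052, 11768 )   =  4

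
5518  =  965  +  4553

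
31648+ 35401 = 67049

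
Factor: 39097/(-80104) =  - 2^(-3) * 17^(  -  1) * 19^( - 1)*31^( - 1)*39097^1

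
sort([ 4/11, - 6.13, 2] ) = [ - 6.13,4/11,2 ] 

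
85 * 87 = 7395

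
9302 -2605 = 6697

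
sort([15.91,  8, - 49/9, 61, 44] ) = [ - 49/9 , 8, 15.91,44,61]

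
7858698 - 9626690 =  - 1767992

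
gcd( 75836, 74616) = 4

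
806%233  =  107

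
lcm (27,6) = 54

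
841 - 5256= - 4415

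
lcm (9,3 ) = 9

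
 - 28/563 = -28/563   =  -0.05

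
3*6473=19419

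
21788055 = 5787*3765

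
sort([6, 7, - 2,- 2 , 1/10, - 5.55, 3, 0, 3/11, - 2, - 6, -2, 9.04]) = [-6, - 5.55,-2,-2, - 2,-2, 0,1/10, 3/11, 3,6,7,  9.04 ] 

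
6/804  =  1/134 = 0.01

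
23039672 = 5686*4052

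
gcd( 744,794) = 2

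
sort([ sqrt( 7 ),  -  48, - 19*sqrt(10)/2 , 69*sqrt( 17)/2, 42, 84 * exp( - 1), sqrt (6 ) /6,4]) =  [  -  48 , - 19*sqrt(10)/2 , sqrt(6)/6, sqrt (7 ),  4,84 * exp( -1),42, 69 * sqrt(17)/2]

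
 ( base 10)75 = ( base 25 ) 30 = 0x4b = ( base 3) 2210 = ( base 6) 203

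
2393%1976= 417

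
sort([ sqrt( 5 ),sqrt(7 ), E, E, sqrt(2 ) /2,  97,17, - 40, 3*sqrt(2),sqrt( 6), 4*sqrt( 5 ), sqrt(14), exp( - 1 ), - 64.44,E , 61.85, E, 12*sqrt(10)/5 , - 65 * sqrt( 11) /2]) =[ - 65*sqrt( 11 )/2,-64.44 ,-40, exp( - 1), sqrt(2)/2,sqrt( 5), sqrt(6),sqrt(7), E, E, E , E, sqrt(14),  3*sqrt (2 ),  12*sqrt( 10)/5,4*sqrt(  5 ),17,61.85, 97 ]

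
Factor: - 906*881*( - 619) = 494077134  =  2^1*3^1*151^1*619^1*881^1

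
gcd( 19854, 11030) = 2206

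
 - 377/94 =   -  377/94 = - 4.01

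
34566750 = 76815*450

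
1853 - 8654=-6801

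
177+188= 365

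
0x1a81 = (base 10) 6785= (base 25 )ALA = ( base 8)15201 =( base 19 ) IF2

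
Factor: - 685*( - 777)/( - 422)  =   - 532245/422 = -2^( - 1)*3^1 * 5^1*7^1*37^1*137^1*211^(-1 )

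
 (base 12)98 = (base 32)3K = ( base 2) 1110100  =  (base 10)116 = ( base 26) 4C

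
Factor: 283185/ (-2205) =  - 899/7= - 7^(  -  1 )* 29^1*31^1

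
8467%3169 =2129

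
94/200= 47/100 = 0.47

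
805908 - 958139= -152231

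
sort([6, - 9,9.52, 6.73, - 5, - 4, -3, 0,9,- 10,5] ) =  [-10, - 9, - 5, - 4 , - 3, 0, 5,  6, 6.73,9,9.52] 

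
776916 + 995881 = 1772797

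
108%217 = 108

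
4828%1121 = 344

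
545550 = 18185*30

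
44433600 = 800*55542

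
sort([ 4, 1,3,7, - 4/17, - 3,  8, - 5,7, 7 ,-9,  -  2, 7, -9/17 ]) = [ - 9 ,-5,-3,-2, - 9/17, - 4/17,1,  3,4, 7,  7,7,7,  8 ] 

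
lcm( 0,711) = 0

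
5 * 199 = 995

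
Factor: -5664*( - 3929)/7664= 1390866/479 = 2^1*  3^1*59^1*479^ (-1)*3929^1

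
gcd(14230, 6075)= 5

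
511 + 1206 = 1717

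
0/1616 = 0 = 0.00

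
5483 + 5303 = 10786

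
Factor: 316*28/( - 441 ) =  -2^4*3^( - 2)*7^( - 1 ) * 79^1= -1264/63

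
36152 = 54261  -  18109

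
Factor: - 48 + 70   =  22=2^1*11^1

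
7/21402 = 7/21402  =  0.00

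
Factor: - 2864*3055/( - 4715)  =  2^4 * 13^1 *23^( - 1)*41^( - 1) * 47^1*179^1 = 1749904/943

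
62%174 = 62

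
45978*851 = 39127278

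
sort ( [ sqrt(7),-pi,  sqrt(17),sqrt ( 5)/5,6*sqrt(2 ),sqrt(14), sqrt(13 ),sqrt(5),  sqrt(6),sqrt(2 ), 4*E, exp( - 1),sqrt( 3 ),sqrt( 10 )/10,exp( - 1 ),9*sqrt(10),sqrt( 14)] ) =[ -pi, sqrt (10) /10, exp(- 1),exp( - 1),sqrt(5)/5,sqrt(2),sqrt(3), sqrt(5 ),sqrt(6 ),sqrt(7 ), sqrt( 13),sqrt( 14 ), sqrt (14),sqrt ( 17),6*sqrt(2),  4 * E,  9  *  sqrt(10)]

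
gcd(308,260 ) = 4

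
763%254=1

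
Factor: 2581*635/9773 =5^1 *89^1*127^1 * 337^( - 1 ) = 56515/337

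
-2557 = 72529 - 75086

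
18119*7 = 126833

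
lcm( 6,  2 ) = 6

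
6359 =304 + 6055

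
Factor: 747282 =2^1 * 3^1*269^1*463^1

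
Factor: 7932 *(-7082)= -56174424 = -  2^3 * 3^1* 661^1*3541^1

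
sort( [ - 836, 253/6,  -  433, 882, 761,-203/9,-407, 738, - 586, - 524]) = [-836,  -  586,  -  524,-433,- 407,-203/9, 253/6 , 738, 761,882] 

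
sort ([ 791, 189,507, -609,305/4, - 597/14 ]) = [ - 609, - 597/14,305/4,189,507,791 ]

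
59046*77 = 4546542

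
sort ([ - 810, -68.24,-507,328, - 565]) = [ - 810, - 565, - 507,  -  68.24,328 ]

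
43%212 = 43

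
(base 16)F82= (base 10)3970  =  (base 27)5C1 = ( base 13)1a65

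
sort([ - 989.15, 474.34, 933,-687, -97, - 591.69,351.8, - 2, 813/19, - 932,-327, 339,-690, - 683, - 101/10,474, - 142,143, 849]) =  [ - 989.15, - 932, - 690, - 687, - 683, - 591.69, - 327, - 142, - 97, - 101/10, - 2, 813/19,143, 339  ,  351.8, 474,474.34, 849, 933 ] 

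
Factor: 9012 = 2^2*3^1*751^1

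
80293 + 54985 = 135278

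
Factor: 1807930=2^1*5^1 * 180793^1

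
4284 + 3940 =8224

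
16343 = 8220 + 8123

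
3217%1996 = 1221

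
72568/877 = 72568/877 = 82.75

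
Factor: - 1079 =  - 13^1*83^1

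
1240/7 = 1240/7 = 177.14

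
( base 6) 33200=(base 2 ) 1001000000000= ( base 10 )4608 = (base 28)5OG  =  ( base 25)798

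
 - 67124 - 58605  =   - 125729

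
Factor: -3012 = -2^2*3^1*251^1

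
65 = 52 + 13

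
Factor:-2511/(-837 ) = 3 = 3^1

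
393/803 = 393/803 = 0.49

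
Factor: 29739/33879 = 431^1 *491^ ( - 1 ) = 431/491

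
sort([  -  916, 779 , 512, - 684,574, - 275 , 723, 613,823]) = [ - 916,-684, - 275,512,574,613,723,779,823 ]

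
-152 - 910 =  - 1062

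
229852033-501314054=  - 271462021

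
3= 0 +3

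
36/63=4/7  =  0.57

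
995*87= 86565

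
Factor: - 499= - 499^1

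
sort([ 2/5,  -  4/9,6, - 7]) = [ - 7,  -  4/9, 2/5, 6]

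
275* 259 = 71225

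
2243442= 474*4733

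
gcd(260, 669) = 1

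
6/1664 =3/832= 0.00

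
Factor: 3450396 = 2^2*3^1*41^1*7013^1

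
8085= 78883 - 70798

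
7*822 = 5754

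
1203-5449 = -4246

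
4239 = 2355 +1884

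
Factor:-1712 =  -  2^4 * 107^1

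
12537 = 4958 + 7579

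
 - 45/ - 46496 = 45/46496 = 0.00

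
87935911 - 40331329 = 47604582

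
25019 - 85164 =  - 60145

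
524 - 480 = 44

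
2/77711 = 2/77711  =  0.00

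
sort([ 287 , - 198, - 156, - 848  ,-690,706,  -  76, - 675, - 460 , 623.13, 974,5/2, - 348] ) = [ - 848,  -  690 , - 675,-460,  -  348 , - 198, - 156, - 76,5/2, 287,623.13,706,  974]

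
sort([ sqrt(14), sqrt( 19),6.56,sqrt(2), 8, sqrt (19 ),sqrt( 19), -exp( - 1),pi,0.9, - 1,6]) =[ - 1  ,-exp(-1), 0.9, sqrt( 2), pi,  sqrt(14),sqrt( 19),sqrt( 19),sqrt(19 ), 6,6.56,8]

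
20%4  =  0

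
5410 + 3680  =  9090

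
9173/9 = 1019 + 2/9  =  1019.22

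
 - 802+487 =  - 315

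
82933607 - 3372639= 79560968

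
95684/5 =19136 + 4/5 =19136.80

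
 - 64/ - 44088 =8/5511 = 0.00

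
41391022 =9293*4454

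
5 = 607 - 602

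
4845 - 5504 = - 659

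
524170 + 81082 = 605252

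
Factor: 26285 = 5^1*7^1*751^1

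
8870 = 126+8744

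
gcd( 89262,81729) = 81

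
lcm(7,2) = 14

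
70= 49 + 21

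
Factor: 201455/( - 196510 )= - 2^(-1 ) * 457^( - 1 )* 937^1 = - 937/914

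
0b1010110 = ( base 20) 46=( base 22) 3k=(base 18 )4E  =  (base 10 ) 86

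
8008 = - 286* ( - 28 )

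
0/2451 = 0 = 0.00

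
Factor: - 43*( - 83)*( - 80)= - 2^4*5^1 *43^1*83^1 = - 285520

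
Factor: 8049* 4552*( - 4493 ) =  - 2^3* 3^1*569^1*2683^1*4493^1 = - 164619242664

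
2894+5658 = 8552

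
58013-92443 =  - 34430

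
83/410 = 83/410 =0.20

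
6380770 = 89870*71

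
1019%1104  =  1019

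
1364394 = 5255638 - 3891244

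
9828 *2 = 19656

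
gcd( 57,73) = 1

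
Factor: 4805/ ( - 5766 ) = -5/6 = - 2^( -1)*3^( - 1)*5^1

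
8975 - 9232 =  - 257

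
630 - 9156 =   -  8526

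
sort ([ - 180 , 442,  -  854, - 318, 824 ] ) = [ - 854, - 318, - 180 , 442 , 824] 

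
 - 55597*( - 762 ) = 42364914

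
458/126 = 229/63 = 3.63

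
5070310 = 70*72433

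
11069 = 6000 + 5069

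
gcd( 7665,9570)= 15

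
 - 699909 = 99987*( - 7)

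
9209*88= 810392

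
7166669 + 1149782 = 8316451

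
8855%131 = 78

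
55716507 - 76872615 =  - 21156108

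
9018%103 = 57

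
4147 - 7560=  - 3413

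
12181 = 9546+2635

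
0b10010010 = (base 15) 9B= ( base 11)123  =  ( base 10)146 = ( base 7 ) 266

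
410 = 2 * 205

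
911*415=378065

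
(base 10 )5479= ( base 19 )f37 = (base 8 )12547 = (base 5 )133404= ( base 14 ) 1dd5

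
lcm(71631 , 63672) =573048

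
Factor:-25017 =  - 3^1*31^1*269^1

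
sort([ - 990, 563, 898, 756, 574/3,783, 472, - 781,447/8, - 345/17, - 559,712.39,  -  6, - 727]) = [ - 990, - 781, - 727, - 559, - 345/17, - 6, 447/8,574/3,472 , 563, 712.39, 756, 783,898] 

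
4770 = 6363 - 1593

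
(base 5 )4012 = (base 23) m1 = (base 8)773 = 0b111111011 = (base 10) 507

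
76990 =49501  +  27489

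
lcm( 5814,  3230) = 29070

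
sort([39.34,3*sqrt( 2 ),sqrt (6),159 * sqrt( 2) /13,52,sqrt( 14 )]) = [ sqrt ( 6 ), sqrt( 14),3 * sqrt( 2 ),159 * sqrt( 2 )/13, 39.34,52] 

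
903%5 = 3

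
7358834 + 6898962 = 14257796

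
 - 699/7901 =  - 699/7901 = - 0.09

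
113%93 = 20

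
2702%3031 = 2702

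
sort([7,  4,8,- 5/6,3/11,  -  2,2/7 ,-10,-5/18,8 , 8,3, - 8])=[- 10 , - 8, - 2, - 5/6  , - 5/18,3/11,2/7 , 3,4, 7,8, 8,8] 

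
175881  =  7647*23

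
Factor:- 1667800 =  - 2^3*5^2*31^1*269^1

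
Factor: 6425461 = 7^1*917923^1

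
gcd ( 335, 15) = 5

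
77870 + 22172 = 100042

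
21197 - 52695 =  - 31498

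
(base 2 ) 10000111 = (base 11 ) 113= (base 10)135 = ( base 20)6F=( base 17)7g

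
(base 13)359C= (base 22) FDJ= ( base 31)7r1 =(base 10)7565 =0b1110110001101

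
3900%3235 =665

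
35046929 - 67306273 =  - 32259344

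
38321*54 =2069334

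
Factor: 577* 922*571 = 2^1*461^1 * 571^1*577^1 =303768574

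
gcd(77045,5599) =1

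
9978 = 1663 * 6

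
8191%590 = 521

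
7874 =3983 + 3891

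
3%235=3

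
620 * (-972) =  - 602640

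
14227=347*41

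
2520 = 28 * 90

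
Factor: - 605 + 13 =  -592 = -2^4*37^1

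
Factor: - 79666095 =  - 3^1 *5^1 * 463^1 *11471^1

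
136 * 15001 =2040136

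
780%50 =30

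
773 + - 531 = 242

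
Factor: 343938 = 2^1*3^1*7^1 *19^1*431^1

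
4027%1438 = 1151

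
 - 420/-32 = 105/8 = 13.12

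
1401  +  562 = 1963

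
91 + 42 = 133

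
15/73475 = 3/14695 = 0.00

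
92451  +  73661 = 166112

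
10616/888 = 1327/111 = 11.95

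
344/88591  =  344/88591 = 0.00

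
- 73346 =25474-98820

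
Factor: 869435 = 5^1 * 7^1 * 24841^1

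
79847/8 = 9980 + 7/8  =  9980.88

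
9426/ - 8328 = - 2+ 1205/1388= - 1.13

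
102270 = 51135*2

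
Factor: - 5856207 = - 3^1*7^1*278867^1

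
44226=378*117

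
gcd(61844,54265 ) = 1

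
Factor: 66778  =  2^1*173^1*193^1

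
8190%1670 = 1510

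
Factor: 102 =2^1*3^1*17^1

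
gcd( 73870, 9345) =445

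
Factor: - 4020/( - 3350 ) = 2^1*3^1*5^(-1 ) = 6/5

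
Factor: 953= 953^1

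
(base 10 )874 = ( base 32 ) RA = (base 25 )19o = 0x36A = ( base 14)466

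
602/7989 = 602/7989 = 0.08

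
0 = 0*90673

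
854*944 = 806176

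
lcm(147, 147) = 147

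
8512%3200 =2112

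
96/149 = 96/149 = 0.64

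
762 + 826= 1588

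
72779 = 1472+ 71307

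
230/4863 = 230/4863  =  0.05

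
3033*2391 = 7251903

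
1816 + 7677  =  9493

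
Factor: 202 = 2^1*101^1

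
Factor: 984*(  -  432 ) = -2^7*3^4*41^1 = -425088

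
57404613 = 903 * 63571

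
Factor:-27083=-7^1 *53^1*73^1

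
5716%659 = 444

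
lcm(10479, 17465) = 52395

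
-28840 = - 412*70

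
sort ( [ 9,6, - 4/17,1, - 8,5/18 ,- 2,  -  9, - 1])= [ - 9, -8,-2,  -  1,- 4/17,5/18, 1,6,9]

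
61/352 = 61/352 = 0.17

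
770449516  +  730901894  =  1501351410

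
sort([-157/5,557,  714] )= [ - 157/5,  557,714 ] 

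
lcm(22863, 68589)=68589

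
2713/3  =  2713/3=904.33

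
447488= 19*23552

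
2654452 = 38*69854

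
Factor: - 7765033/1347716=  - 2^( - 2 ) * 1249^1*6217^1 * 336929^( - 1 )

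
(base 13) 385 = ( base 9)754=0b1001101000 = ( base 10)616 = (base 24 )11g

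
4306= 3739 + 567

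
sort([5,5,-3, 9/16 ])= [ - 3 , 9/16 , 5, 5 ]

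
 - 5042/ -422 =2521/211 = 11.95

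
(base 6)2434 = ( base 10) 598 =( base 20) 19i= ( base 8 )1126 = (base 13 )370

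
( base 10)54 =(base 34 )1K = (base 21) 2C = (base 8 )66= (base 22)2a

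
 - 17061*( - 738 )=12591018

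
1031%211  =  187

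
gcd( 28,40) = 4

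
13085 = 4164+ 8921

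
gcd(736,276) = 92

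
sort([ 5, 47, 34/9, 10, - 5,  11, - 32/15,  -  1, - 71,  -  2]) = [-71,- 5, - 32/15,- 2,  -  1, 34/9 , 5,10, 11, 47]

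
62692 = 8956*7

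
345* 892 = 307740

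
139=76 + 63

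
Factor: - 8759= - 19^1*461^1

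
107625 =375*287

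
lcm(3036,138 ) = 3036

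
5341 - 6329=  - 988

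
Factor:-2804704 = -2^5 * 7^1*19^1 * 659^1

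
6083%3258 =2825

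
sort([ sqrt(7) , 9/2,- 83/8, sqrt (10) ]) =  [  -  83/8, sqrt( 7 ) , sqrt(10), 9/2] 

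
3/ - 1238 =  - 1  +  1235/1238  =  -0.00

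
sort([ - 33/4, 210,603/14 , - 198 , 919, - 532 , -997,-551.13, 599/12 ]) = [  -  997, - 551.13 ,- 532, - 198, - 33/4, 603/14 , 599/12, 210,919 ]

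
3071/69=44 + 35/69= 44.51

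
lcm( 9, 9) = 9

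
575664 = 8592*67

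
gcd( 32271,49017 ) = 3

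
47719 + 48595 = 96314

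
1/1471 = 1/1471 = 0.00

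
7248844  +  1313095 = 8561939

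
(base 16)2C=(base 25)1J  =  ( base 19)26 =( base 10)44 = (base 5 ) 134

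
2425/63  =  38 + 31/63 = 38.49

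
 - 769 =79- 848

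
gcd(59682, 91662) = 6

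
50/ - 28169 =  - 1 + 28119/28169  =  - 0.00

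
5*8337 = 41685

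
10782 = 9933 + 849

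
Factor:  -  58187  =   - 31^1*1877^1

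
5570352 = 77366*72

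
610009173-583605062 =26404111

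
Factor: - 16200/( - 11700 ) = 2^1*3^2*13^ ( - 1) = 18/13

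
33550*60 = 2013000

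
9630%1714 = 1060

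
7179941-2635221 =4544720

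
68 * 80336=5462848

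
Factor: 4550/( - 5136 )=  - 2275/2568 =- 2^( - 3)* 3^( - 1 )*5^2*7^1*13^1  *107^( - 1 ) 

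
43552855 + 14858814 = 58411669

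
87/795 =29/265 = 0.11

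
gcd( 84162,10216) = 2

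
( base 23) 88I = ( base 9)6066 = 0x1152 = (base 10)4434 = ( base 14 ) 188a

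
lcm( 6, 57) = 114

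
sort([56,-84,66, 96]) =[ - 84,56, 66,96]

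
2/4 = 1/2 =0.50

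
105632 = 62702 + 42930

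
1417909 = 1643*863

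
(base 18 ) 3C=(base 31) 24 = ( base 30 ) 26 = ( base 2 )1000010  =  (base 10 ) 66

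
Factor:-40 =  - 2^3*5^1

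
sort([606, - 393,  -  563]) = [ -563,  -  393,  606]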